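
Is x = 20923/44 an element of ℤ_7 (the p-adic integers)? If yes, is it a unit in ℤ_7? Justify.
x ∈ ℤ_7 but not a unit; v_7(x) = 3 > 0

ℤ_7 = {x ∈ ℚ_7 : v_7(x) ≥ 0} and ℤ_7^× = {x ∈ ℤ_7 : v_7(x) = 0}. Here v_7(20923/44) = v_7(num) − v_7(den) = 3; compare against these criteria.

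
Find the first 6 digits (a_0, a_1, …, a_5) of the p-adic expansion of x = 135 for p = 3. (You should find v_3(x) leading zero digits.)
(a_0, …, a_5) = (0, 0, 0, 2, 1, 0)

v_3(135) = 3, so a_0 = ... = a_2 = 0. Factor out: x = 3^3 · u with u = 5 a unit in ℤ_3. Expand u iteratively via a_{v+i} = u_i mod 3, u_{i+1} = (u_i − a_{v+i})/3:
  u_0 = 5;  a_3 = 2;  u_1 = (u_0 − 2)/3 = 1
  u_1 = 1;  a_4 = 1;  u_2 = (u_1 − 1)/3 = 0
  u_2 = 0;  a_5 = 0;  u_3 = (u_2 − 0)/3 = 0
Digits: (0, 0, 0, 2, 1, 0).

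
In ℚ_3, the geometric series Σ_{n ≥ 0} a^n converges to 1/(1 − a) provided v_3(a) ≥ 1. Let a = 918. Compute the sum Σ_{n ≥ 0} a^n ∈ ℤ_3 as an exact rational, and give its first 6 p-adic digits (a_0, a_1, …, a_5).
Σ a^n = 1/(1 − a) = -1/917;  first 6 digits = (1, 0, 0, 1, 2, 0)

v_3(a) = 3 ≥ 1, so the series converges in ℤ_3 to 1/(1 − a) = 1/(1 − 918) = -1/917. Expand this rational in ℤ_3: compute digits iteratively via d_i = x_i mod 3, x_{i+1} = (x_i − d_i)/3. The first 6 digits are (1, 0, 0, 1, 2, 0).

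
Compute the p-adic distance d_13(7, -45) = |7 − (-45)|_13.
d_13(7, -45) = 1/13

Step 1 — x − y = 7 − (-45) = 52. Step 2 — v_13(52) = 1 (factor: 52 = (13^1 · 4); the sign does not affect v_p). Step 3 — |x − y|_13 = 13^{-1} = 1/13.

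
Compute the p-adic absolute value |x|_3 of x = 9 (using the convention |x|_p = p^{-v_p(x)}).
|9|_3 = 1/9

Step 1 — compute v_3(x) by factoring powers of 3 out of the numerator and denominator: v_3(9) = 2. Step 2 — apply |x|_p = p^{-v_p(x)} = 3^{-2} = 1/9.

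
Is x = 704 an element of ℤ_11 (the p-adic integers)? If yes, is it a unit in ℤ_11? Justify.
x ∈ ℤ_11 but not a unit; v_11(x) = 1 > 0

ℤ_11 = {x ∈ ℚ_11 : v_11(x) ≥ 0} and ℤ_11^× = {x ∈ ℤ_11 : v_11(x) = 0}. Here v_11(704) = v_11(num) − v_11(den) = 1; compare against these criteria.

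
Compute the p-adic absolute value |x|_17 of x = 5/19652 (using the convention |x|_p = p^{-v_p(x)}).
|5/19652|_17 = 4913

Step 1 — compute v_17(x) by factoring powers of 17 out of the numerator and denominator: v_17(5/19652) = -3. Step 2 — apply |x|_p = p^{-v_p(x)} = 17^{3} = 4913.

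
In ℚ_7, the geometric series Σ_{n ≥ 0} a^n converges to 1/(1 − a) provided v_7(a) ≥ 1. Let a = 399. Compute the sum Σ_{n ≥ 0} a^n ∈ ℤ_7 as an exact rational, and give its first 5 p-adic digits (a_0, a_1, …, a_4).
Σ a^n = 1/(1 − a) = -1/398;  first 5 digits = (1, 1, 2, 4, 0)

v_7(a) = 1 ≥ 1, so the series converges in ℤ_7 to 1/(1 − a) = 1/(1 − 399) = -1/398. Expand this rational in ℤ_7: compute digits iteratively via d_i = x_i mod 7, x_{i+1} = (x_i − d_i)/7. The first 5 digits are (1, 1, 2, 4, 0).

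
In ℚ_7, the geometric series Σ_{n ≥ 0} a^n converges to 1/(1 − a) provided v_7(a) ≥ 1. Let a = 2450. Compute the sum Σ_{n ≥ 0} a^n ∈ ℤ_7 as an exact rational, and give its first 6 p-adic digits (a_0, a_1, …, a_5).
Σ a^n = 1/(1 − a) = -1/2449;  first 6 digits = (1, 0, 1, 0, 2, 0)

v_7(a) = 2 ≥ 1, so the series converges in ℤ_7 to 1/(1 − a) = 1/(1 − 2450) = -1/2449. Expand this rational in ℤ_7: compute digits iteratively via d_i = x_i mod 7, x_{i+1} = (x_i − d_i)/7. The first 6 digits are (1, 0, 1, 0, 2, 0).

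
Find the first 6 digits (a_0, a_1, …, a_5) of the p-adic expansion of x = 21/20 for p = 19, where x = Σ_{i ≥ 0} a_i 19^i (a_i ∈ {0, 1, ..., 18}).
(a_0, …, a_5) = (2, 18, 0, 18, 0, 18)

v_19(21/20) = 0 (numerator and denominator both coprime to 19), so x ∈ ℤ_19^×. Compute digits iteratively via a_i = x_i mod 19, x_{i+1} = (x_i − a_i)/19, with x_0 = x:
  x_0 = 21/20;  a_0 = 2;  x_1 = (x_0 − 2)/19 = -1/20
  x_1 = -1/20;  a_1 = 18;  x_2 = (x_1 − 18)/19 = -19/20
  x_2 = -19/20;  a_2 = 0;  x_3 = (x_2 − 0)/19 = -1/20
  x_3 = -1/20;  a_3 = 18;  x_4 = (x_3 − 18)/19 = -19/20
  x_4 = -19/20;  a_4 = 0;  x_5 = (x_4 − 0)/19 = -1/20
  x_5 = -1/20;  a_5 = 18;  x_6 = (x_5 − 18)/19 = -19/20
Digits: (2, 18, 0, 18, 0, 18).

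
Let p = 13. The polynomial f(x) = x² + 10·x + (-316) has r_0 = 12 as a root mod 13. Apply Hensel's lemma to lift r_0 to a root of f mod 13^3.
r_2 = 610 (mod 2197)

Hensel: r_{i+1} = r_i − f(r_i)·(f′(r_i))^{-1} mod 13^{i+2}, f′(x) = 2x + 10. Iterate:
  r_0 = 12 (mod 13)
  r_1 = 103 (mod 169)
  r_2 = 610 (mod 2197)
Final: r = 610 satisfies f(r) ≡ 0 mod 13^3.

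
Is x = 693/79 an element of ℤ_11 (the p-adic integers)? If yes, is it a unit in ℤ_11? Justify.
x ∈ ℤ_11 but not a unit; v_11(x) = 1 > 0

ℤ_11 = {x ∈ ℚ_11 : v_11(x) ≥ 0} and ℤ_11^× = {x ∈ ℤ_11 : v_11(x) = 0}. Here v_11(693/79) = v_11(num) − v_11(den) = 1; compare against these criteria.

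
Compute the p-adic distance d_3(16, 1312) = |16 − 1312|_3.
d_3(16, 1312) = 1/81

Step 1 — x − y = 16 − 1312 = -1296. Step 2 — v_3(-1296) = 4 (factor: -1296 = −(3^4 · 16); the sign does not affect v_p). Step 3 — |x − y|_3 = 3^{-4} = 1/81.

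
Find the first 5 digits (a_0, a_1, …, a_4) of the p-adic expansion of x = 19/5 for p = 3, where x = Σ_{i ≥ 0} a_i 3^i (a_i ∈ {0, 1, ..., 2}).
(a_0, …, a_4) = (2, 0, 2, 0, 1)

v_3(19/5) = 0 (numerator and denominator both coprime to 3), so x ∈ ℤ_3^×. Compute digits iteratively via a_i = x_i mod 3, x_{i+1} = (x_i − a_i)/3, with x_0 = x:
  x_0 = 19/5;  a_0 = 2;  x_1 = (x_0 − 2)/3 = 3/5
  x_1 = 3/5;  a_1 = 0;  x_2 = (x_1 − 0)/3 = 1/5
  x_2 = 1/5;  a_2 = 2;  x_3 = (x_2 − 2)/3 = -3/5
  x_3 = -3/5;  a_3 = 0;  x_4 = (x_3 − 0)/3 = -1/5
  x_4 = -1/5;  a_4 = 1;  x_5 = (x_4 − 1)/3 = -2/5
Digits: (2, 0, 2, 0, 1).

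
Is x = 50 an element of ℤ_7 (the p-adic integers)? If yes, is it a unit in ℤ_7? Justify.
x ∈ ℤ_7^× (unit); v_7(x) = 0

ℤ_7 = {x ∈ ℚ_7 : v_7(x) ≥ 0} and ℤ_7^× = {x ∈ ℤ_7 : v_7(x) = 0}. Here v_7(50) = v_7(num) − v_7(den) = 0; compare against these criteria.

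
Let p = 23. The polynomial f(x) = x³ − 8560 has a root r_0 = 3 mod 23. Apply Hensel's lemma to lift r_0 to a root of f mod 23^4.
r_3 = 134254 (mod 279841)

Hensel: r_{i+1} = r_i − f(r_i)/f′(r_i) mod 23^{i+2}, where f′(x) = 3x². Iterate:
  r_0 = 3 (mod 23)
  r_1 = 417 (mod 529)
  r_2 = 417 (mod 12167)
  r_3 = 134254 (mod 279841)
Final: r = 134254 with f(r) ≡ 0 mod 23^4.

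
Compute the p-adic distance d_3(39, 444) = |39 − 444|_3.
d_3(39, 444) = 1/81

Step 1 — x − y = 39 − 444 = -405. Step 2 — v_3(-405) = 4 (factor: -405 = −(3^4 · 5); the sign does not affect v_p). Step 3 — |x − y|_3 = 3^{-4} = 1/81.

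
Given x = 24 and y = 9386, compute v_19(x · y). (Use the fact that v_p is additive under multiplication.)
v_19(225264) = 2

v_p(x) = 0 (factor: 24 = 19^0 · 24); v_p(y) = 2 (factor: 9386 = 19^2 · 26). Additivity: v_p(xy) = v_p(x) + v_p(y) = 0 + 2 = 2. (Direct check: xy = 225264 = 19^2 · (624).)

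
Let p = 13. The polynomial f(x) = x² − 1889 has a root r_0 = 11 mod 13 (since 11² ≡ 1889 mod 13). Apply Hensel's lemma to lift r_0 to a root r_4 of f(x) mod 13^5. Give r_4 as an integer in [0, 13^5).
r_4 = 238873 (mod 371293)

Hensel's recurrence: r_{i+1} = r_i − f(r_i)·(f′(r_i))^{-1} mod 13^{i+2}, with f′(x) = 2x. Iterate:
  r_0 = 11 (mod 13)
  r_1 = 76 (mod 169)
  r_2 = 1597 (mod 2197)
  r_3 = 10385 (mod 28561)
  r_4 = 238873 (mod 371293)
Final: r_4 = 238873, and one checks f(r_4) ≡ 0 mod 13^5.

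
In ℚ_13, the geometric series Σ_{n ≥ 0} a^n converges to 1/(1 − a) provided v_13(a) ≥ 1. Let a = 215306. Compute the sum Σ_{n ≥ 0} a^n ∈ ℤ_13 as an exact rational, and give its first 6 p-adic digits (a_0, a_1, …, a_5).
Σ a^n = 1/(1 − a) = -1/215305;  first 6 digits = (1, 0, 0, 7, 7, 0)

v_13(a) = 3 ≥ 1, so the series converges in ℤ_13 to 1/(1 − a) = 1/(1 − 215306) = -1/215305. Expand this rational in ℤ_13: compute digits iteratively via d_i = x_i mod 13, x_{i+1} = (x_i − d_i)/13. The first 6 digits are (1, 0, 0, 7, 7, 0).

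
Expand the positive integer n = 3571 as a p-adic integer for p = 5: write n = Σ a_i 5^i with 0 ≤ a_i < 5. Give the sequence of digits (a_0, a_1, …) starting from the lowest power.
(a_0, a_1, …) = (1, 4, 2, 3, 0, 1)

Repeated division by 5 gives the digits low-to-high: 3571 = 1 + 4·5^1 + 2·5^2 + 3·5^3 + 1·5^5. Digit sequence: (1, 4, 2, 3, 0, 1).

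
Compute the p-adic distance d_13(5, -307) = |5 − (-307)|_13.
d_13(5, -307) = 1/13

Step 1 — x − y = 5 − (-307) = 312. Step 2 — v_13(312) = 1 (factor: 312 = (13^1 · 24); the sign does not affect v_p). Step 3 — |x − y|_13 = 13^{-1} = 1/13.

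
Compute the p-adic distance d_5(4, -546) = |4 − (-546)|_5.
d_5(4, -546) = 1/25

Step 1 — x − y = 4 − (-546) = 550. Step 2 — v_5(550) = 2 (factor: 550 = (5^2 · 22); the sign does not affect v_p). Step 3 — |x − y|_5 = 5^{-2} = 1/25.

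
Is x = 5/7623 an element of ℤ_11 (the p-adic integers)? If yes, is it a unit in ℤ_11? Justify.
x ∉ ℤ_11 (v_11(x) = -2 < 0)

ℤ_11 = {x ∈ ℚ_11 : v_11(x) ≥ 0} and ℤ_11^× = {x ∈ ℤ_11 : v_11(x) = 0}. Here v_11(5/7623) = v_11(num) − v_11(den) = -2; compare against these criteria.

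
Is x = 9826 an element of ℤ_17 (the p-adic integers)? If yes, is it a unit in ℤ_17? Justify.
x ∈ ℤ_17 but not a unit; v_17(x) = 3 > 0

ℤ_17 = {x ∈ ℚ_17 : v_17(x) ≥ 0} and ℤ_17^× = {x ∈ ℤ_17 : v_17(x) = 0}. Here v_17(9826) = v_17(num) − v_17(den) = 3; compare against these criteria.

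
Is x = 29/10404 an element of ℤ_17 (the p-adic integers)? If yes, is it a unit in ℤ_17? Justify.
x ∉ ℤ_17 (v_17(x) = -2 < 0)

ℤ_17 = {x ∈ ℚ_17 : v_17(x) ≥ 0} and ℤ_17^× = {x ∈ ℤ_17 : v_17(x) = 0}. Here v_17(29/10404) = v_17(num) − v_17(den) = -2; compare against these criteria.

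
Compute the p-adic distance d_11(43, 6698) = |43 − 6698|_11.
d_11(43, 6698) = 1/1331

Step 1 — x − y = 43 − 6698 = -6655. Step 2 — v_11(-6655) = 3 (factor: -6655 = −(11^3 · 5); the sign does not affect v_p). Step 3 — |x − y|_11 = 11^{-3} = 1/1331.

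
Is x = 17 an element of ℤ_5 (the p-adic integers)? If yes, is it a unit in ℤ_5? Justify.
x ∈ ℤ_5^× (unit); v_5(x) = 0

ℤ_5 = {x ∈ ℚ_5 : v_5(x) ≥ 0} and ℤ_5^× = {x ∈ ℤ_5 : v_5(x) = 0}. Here v_5(17) = v_5(num) − v_5(den) = 0; compare against these criteria.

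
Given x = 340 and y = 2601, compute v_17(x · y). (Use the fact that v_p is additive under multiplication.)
v_17(884340) = 3

v_p(x) = 1 (factor: 340 = 17^1 · 20); v_p(y) = 2 (factor: 2601 = 17^2 · 9). Additivity: v_p(xy) = v_p(x) + v_p(y) = 1 + 2 = 3. (Direct check: xy = 884340 = 17^3 · (180).)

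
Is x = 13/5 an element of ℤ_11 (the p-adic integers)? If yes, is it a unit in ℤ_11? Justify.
x ∈ ℤ_11^× (unit); v_11(x) = 0

ℤ_11 = {x ∈ ℚ_11 : v_11(x) ≥ 0} and ℤ_11^× = {x ∈ ℤ_11 : v_11(x) = 0}. Here v_11(13/5) = v_11(num) − v_11(den) = 0; compare against these criteria.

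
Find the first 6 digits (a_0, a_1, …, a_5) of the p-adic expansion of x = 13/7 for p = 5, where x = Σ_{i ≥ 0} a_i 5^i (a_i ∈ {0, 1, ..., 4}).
(a_0, …, a_5) = (4, 1, 4, 2, 3, 0)

v_5(13/7) = 0 (numerator and denominator both coprime to 5), so x ∈ ℤ_5^×. Compute digits iteratively via a_i = x_i mod 5, x_{i+1} = (x_i − a_i)/5, with x_0 = x:
  x_0 = 13/7;  a_0 = 4;  x_1 = (x_0 − 4)/5 = -3/7
  x_1 = -3/7;  a_1 = 1;  x_2 = (x_1 − 1)/5 = -2/7
  x_2 = -2/7;  a_2 = 4;  x_3 = (x_2 − 4)/5 = -6/7
  x_3 = -6/7;  a_3 = 2;  x_4 = (x_3 − 2)/5 = -4/7
  x_4 = -4/7;  a_4 = 3;  x_5 = (x_4 − 3)/5 = -5/7
  x_5 = -5/7;  a_5 = 0;  x_6 = (x_5 − 0)/5 = -1/7
Digits: (4, 1, 4, 2, 3, 0).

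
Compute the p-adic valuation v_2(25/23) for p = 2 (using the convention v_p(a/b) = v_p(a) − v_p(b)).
v_2(25/23) = 0

Factor powers of 2 from the numerator and denominator of the reduced fraction: 25 = 2^0 · 25 and 23 = 2^0 · 23. Apply v_p(a/b) = v_p(a) − v_p(b): v_2(25/23) = 0 − 0 = 0.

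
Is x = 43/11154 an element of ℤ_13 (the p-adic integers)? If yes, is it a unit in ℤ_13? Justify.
x ∉ ℤ_13 (v_13(x) = -2 < 0)

ℤ_13 = {x ∈ ℚ_13 : v_13(x) ≥ 0} and ℤ_13^× = {x ∈ ℤ_13 : v_13(x) = 0}. Here v_13(43/11154) = v_13(num) − v_13(den) = -2; compare against these criteria.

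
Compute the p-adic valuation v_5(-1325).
v_5(-1325) = 2

v_5(n) is the largest exponent k such that 5^k divides n. Factor out: -1325 = -5^2 · 53. (Sign doesn't affect v_p.) So v_5(-1325) = 2.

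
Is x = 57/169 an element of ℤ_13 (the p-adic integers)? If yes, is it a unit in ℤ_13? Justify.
x ∉ ℤ_13 (v_13(x) = -2 < 0)

ℤ_13 = {x ∈ ℚ_13 : v_13(x) ≥ 0} and ℤ_13^× = {x ∈ ℤ_13 : v_13(x) = 0}. Here v_13(57/169) = v_13(num) − v_13(den) = -2; compare against these criteria.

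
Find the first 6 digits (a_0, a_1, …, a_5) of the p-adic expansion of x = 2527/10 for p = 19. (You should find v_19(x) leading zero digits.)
(a_0, …, a_5) = (0, 0, 14, 5, 13, 5)

v_19(2527/10) = 2, so a_0 = ... = a_1 = 0. Factor out: x = 19^2 · u with u = 7/10 a unit in ℤ_19. Expand u iteratively via a_{v+i} = u_i mod 19, u_{i+1} = (u_i − a_{v+i})/19:
  u_0 = 7/10;  a_2 = 14;  u_1 = (u_0 − 14)/19 = -7/10
  u_1 = -7/10;  a_3 = 5;  u_2 = (u_1 − 5)/19 = -3/10
  u_2 = -3/10;  a_4 = 13;  u_3 = (u_2 − 13)/19 = -7/10
  u_3 = -7/10;  a_5 = 5;  u_4 = (u_3 − 5)/19 = -3/10
Digits: (0, 0, 14, 5, 13, 5).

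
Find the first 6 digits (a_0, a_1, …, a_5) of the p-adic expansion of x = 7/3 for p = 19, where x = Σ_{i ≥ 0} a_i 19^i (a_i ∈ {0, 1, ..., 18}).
(a_0, …, a_5) = (15, 12, 12, 12, 12, 12)

v_19(7/3) = 0 (numerator and denominator both coprime to 19), so x ∈ ℤ_19^×. Compute digits iteratively via a_i = x_i mod 19, x_{i+1} = (x_i − a_i)/19, with x_0 = x:
  x_0 = 7/3;  a_0 = 15;  x_1 = (x_0 − 15)/19 = -2/3
  x_1 = -2/3;  a_1 = 12;  x_2 = (x_1 − 12)/19 = -2/3
  x_2 = -2/3;  a_2 = 12;  x_3 = (x_2 − 12)/19 = -2/3
  x_3 = -2/3;  a_3 = 12;  x_4 = (x_3 − 12)/19 = -2/3
  x_4 = -2/3;  a_4 = 12;  x_5 = (x_4 − 12)/19 = -2/3
  x_5 = -2/3;  a_5 = 12;  x_6 = (x_5 − 12)/19 = -2/3
Digits: (15, 12, 12, 12, 12, 12).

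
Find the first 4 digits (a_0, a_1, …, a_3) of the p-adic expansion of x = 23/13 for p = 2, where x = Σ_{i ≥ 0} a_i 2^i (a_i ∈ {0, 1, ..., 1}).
(a_0, …, a_3) = (1, 1, 0, 0)

v_2(23/13) = 0 (numerator and denominator both coprime to 2), so x ∈ ℤ_2^×. Compute digits iteratively via a_i = x_i mod 2, x_{i+1} = (x_i − a_i)/2, with x_0 = x:
  x_0 = 23/13;  a_0 = 1;  x_1 = (x_0 − 1)/2 = 5/13
  x_1 = 5/13;  a_1 = 1;  x_2 = (x_1 − 1)/2 = -4/13
  x_2 = -4/13;  a_2 = 0;  x_3 = (x_2 − 0)/2 = -2/13
  x_3 = -2/13;  a_3 = 0;  x_4 = (x_3 − 0)/2 = -1/13
Digits: (1, 1, 0, 0).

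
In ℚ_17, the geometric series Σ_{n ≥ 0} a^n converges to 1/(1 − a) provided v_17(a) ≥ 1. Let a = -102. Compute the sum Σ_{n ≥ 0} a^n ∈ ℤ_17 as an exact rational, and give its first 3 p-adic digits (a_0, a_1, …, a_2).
Σ a^n = 1/(1 − a) = 1/103;  first 3 digits = (1, 11, 1)

v_17(a) = 1 ≥ 1, so the series converges in ℤ_17 to 1/(1 − a) = 1/(1 − (-102)) = 1/103. Expand this rational in ℤ_17: compute digits iteratively via d_i = x_i mod 17, x_{i+1} = (x_i − d_i)/17. The first 3 digits are (1, 11, 1).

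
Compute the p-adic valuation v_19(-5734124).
v_19(-5734124) = 4

v_19(n) is the largest exponent k such that 19^k divides n. Factor out: -5734124 = -19^4 · 44. (Sign doesn't affect v_p.) So v_19(-5734124) = 4.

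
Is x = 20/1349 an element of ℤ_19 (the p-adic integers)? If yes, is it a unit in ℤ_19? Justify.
x ∉ ℤ_19 (v_19(x) = -1 < 0)

ℤ_19 = {x ∈ ℚ_19 : v_19(x) ≥ 0} and ℤ_19^× = {x ∈ ℤ_19 : v_19(x) = 0}. Here v_19(20/1349) = v_19(num) − v_19(den) = -1; compare against these criteria.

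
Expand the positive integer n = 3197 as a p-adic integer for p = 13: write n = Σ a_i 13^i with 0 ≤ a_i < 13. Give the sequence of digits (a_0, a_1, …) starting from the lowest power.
(a_0, a_1, …) = (12, 11, 5, 1)

Repeated division by 13 gives the digits low-to-high: 3197 = 12 + 11·13^1 + 5·13^2 + 1·13^3. Digit sequence: (12, 11, 5, 1).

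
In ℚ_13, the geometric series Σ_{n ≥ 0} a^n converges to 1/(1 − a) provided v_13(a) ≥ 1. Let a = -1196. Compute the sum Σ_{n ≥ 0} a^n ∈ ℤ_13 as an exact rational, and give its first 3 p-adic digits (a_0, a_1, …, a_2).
Σ a^n = 1/(1 − a) = 1/1197;  first 3 digits = (1, 12, 6)

v_13(a) = 1 ≥ 1, so the series converges in ℤ_13 to 1/(1 − a) = 1/(1 − (-1196)) = 1/1197. Expand this rational in ℤ_13: compute digits iteratively via d_i = x_i mod 13, x_{i+1} = (x_i − d_i)/13. The first 3 digits are (1, 12, 6).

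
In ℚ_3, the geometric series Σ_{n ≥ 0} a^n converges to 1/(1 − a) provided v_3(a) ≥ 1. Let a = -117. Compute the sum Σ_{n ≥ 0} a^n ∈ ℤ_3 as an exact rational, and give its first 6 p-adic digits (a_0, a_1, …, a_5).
Σ a^n = 1/(1 − a) = 1/118;  first 6 digits = (1, 0, 2, 1, 2, 1)

v_3(a) = 2 ≥ 1, so the series converges in ℤ_3 to 1/(1 − a) = 1/(1 − (-117)) = 1/118. Expand this rational in ℤ_3: compute digits iteratively via d_i = x_i mod 3, x_{i+1} = (x_i − d_i)/3. The first 6 digits are (1, 0, 2, 1, 2, 1).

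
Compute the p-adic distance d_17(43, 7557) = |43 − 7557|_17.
d_17(43, 7557) = 1/289

Step 1 — x − y = 43 − 7557 = -7514. Step 2 — v_17(-7514) = 2 (factor: -7514 = −(17^2 · 26); the sign does not affect v_p). Step 3 — |x − y|_17 = 17^{-2} = 1/289.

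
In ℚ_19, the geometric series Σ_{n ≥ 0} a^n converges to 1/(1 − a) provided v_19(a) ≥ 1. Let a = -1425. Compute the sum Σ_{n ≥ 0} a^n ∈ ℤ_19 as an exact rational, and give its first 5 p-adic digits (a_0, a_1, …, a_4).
Σ a^n = 1/(1 − a) = 1/1426;  first 5 digits = (1, 1, 16, 11, 4)

v_19(a) = 1 ≥ 1, so the series converges in ℤ_19 to 1/(1 − a) = 1/(1 − (-1425)) = 1/1426. Expand this rational in ℤ_19: compute digits iteratively via d_i = x_i mod 19, x_{i+1} = (x_i − d_i)/19. The first 5 digits are (1, 1, 16, 11, 4).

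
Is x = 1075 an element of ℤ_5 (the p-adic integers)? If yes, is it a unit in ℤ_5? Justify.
x ∈ ℤ_5 but not a unit; v_5(x) = 2 > 0

ℤ_5 = {x ∈ ℚ_5 : v_5(x) ≥ 0} and ℤ_5^× = {x ∈ ℤ_5 : v_5(x) = 0}. Here v_5(1075) = v_5(num) − v_5(den) = 2; compare against these criteria.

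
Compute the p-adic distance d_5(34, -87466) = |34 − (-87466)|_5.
d_5(34, -87466) = 1/3125

Step 1 — x − y = 34 − (-87466) = 87500. Step 2 — v_5(87500) = 5 (factor: 87500 = (5^5 · 28); the sign does not affect v_p). Step 3 — |x − y|_5 = 5^{-5} = 1/3125.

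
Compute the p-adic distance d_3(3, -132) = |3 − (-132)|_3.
d_3(3, -132) = 1/27

Step 1 — x − y = 3 − (-132) = 135. Step 2 — v_3(135) = 3 (factor: 135 = (3^3 · 5); the sign does not affect v_p). Step 3 — |x − y|_3 = 3^{-3} = 1/27.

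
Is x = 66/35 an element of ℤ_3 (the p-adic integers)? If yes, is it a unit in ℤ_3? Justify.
x ∈ ℤ_3 but not a unit; v_3(x) = 1 > 0

ℤ_3 = {x ∈ ℚ_3 : v_3(x) ≥ 0} and ℤ_3^× = {x ∈ ℤ_3 : v_3(x) = 0}. Here v_3(66/35) = v_3(num) − v_3(den) = 1; compare against these criteria.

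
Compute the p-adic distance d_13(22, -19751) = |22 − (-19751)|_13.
d_13(22, -19751) = 1/2197

Step 1 — x − y = 22 − (-19751) = 19773. Step 2 — v_13(19773) = 3 (factor: 19773 = (13^3 · 9); the sign does not affect v_p). Step 3 — |x − y|_13 = 13^{-3} = 1/2197.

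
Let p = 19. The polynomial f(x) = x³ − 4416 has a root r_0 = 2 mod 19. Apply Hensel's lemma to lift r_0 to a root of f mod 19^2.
r_1 = 249 (mod 361)

Hensel: r_{i+1} = r_i − f(r_i)/f′(r_i) mod 19^{i+2}, where f′(x) = 3x². Iterate:
  r_0 = 2 (mod 19)
  r_1 = 249 (mod 361)
Final: r = 249 with f(r) ≡ 0 mod 19^2.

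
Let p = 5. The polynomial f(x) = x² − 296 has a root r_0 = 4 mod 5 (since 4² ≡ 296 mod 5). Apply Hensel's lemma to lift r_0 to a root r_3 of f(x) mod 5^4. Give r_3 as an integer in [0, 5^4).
r_3 = 464 (mod 625)

Hensel's recurrence: r_{i+1} = r_i − f(r_i)·(f′(r_i))^{-1} mod 5^{i+2}, with f′(x) = 2x. Iterate:
  r_0 = 4 (mod 5)
  r_1 = 14 (mod 25)
  r_2 = 89 (mod 125)
  r_3 = 464 (mod 625)
Final: r_3 = 464, and one checks f(r_3) ≡ 0 mod 5^4.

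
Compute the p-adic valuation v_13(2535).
v_13(2535) = 2

v_13(n) is the largest exponent k such that 13^k divides n. Factor out: 2535 = 13^2 · 15. (Sign doesn't affect v_p.) So v_13(2535) = 2.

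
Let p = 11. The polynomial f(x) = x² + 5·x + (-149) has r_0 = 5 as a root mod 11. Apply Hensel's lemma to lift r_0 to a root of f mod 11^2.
r_1 = 60 (mod 121)

Hensel: r_{i+1} = r_i − f(r_i)·(f′(r_i))^{-1} mod 11^{i+2}, f′(x) = 2x + 5. Iterate:
  r_0 = 5 (mod 11)
  r_1 = 60 (mod 121)
Final: r = 60 satisfies f(r) ≡ 0 mod 11^2.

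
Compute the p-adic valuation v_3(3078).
v_3(3078) = 4

v_3(n) is the largest exponent k such that 3^k divides n. Factor out: 3078 = 3^4 · 38. (Sign doesn't affect v_p.) So v_3(3078) = 4.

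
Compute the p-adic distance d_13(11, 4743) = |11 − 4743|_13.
d_13(11, 4743) = 1/169

Step 1 — x − y = 11 − 4743 = -4732. Step 2 — v_13(-4732) = 2 (factor: -4732 = −(13^2 · 28); the sign does not affect v_p). Step 3 — |x − y|_13 = 13^{-2} = 1/169.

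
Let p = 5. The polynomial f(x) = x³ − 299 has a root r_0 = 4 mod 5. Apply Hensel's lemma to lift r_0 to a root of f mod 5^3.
r_2 = 99 (mod 125)

Hensel: r_{i+1} = r_i − f(r_i)/f′(r_i) mod 5^{i+2}, where f′(x) = 3x². Iterate:
  r_0 = 4 (mod 5)
  r_1 = 24 (mod 25)
  r_2 = 99 (mod 125)
Final: r = 99 with f(r) ≡ 0 mod 5^3.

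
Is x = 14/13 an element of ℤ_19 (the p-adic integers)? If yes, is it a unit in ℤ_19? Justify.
x ∈ ℤ_19^× (unit); v_19(x) = 0

ℤ_19 = {x ∈ ℚ_19 : v_19(x) ≥ 0} and ℤ_19^× = {x ∈ ℤ_19 : v_19(x) = 0}. Here v_19(14/13) = v_19(num) − v_19(den) = 0; compare against these criteria.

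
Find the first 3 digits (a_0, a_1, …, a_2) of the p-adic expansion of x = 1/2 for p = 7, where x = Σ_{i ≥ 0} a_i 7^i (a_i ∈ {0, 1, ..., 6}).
(a_0, …, a_2) = (4, 3, 3)

v_7(1/2) = 0 (numerator and denominator both coprime to 7), so x ∈ ℤ_7^×. Compute digits iteratively via a_i = x_i mod 7, x_{i+1} = (x_i − a_i)/7, with x_0 = x:
  x_0 = 1/2;  a_0 = 4;  x_1 = (x_0 − 4)/7 = -1/2
  x_1 = -1/2;  a_1 = 3;  x_2 = (x_1 − 3)/7 = -1/2
  x_2 = -1/2;  a_2 = 3;  x_3 = (x_2 − 3)/7 = -1/2
Digits: (4, 3, 3).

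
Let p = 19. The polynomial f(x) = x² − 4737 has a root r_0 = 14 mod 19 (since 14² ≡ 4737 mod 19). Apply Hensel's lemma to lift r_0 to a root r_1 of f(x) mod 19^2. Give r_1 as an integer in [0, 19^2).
r_1 = 318 (mod 361)

Hensel's recurrence: r_{i+1} = r_i − f(r_i)·(f′(r_i))^{-1} mod 19^{i+2}, with f′(x) = 2x. Iterate:
  r_0 = 14 (mod 19)
  r_1 = 318 (mod 361)
Final: r_1 = 318, and one checks f(r_1) ≡ 0 mod 19^2.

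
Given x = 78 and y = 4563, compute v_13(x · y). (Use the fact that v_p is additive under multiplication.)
v_13(355914) = 3

v_p(x) = 1 (factor: 78 = 13^1 · 6); v_p(y) = 2 (factor: 4563 = 13^2 · 27). Additivity: v_p(xy) = v_p(x) + v_p(y) = 1 + 2 = 3. (Direct check: xy = 355914 = 13^3 · (162).)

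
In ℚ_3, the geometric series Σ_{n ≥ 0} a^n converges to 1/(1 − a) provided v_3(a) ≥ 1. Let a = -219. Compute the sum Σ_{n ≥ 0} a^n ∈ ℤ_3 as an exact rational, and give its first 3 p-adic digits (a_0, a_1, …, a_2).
Σ a^n = 1/(1 − a) = 1/220;  first 3 digits = (1, 2, 0)

v_3(a) = 1 ≥ 1, so the series converges in ℤ_3 to 1/(1 − a) = 1/(1 − (-219)) = 1/220. Expand this rational in ℤ_3: compute digits iteratively via d_i = x_i mod 3, x_{i+1} = (x_i − d_i)/3. The first 3 digits are (1, 2, 0).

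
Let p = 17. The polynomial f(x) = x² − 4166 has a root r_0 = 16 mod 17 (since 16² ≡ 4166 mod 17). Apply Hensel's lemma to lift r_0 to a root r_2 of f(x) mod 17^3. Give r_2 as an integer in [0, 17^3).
r_2 = 1529 (mod 4913)

Hensel's recurrence: r_{i+1} = r_i − f(r_i)·(f′(r_i))^{-1} mod 17^{i+2}, with f′(x) = 2x. Iterate:
  r_0 = 16 (mod 17)
  r_1 = 84 (mod 289)
  r_2 = 1529 (mod 4913)
Final: r_2 = 1529, and one checks f(r_2) ≡ 0 mod 17^3.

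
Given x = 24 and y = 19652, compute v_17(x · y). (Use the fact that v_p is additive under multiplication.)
v_17(471648) = 3

v_p(x) = 0 (factor: 24 = 17^0 · 24); v_p(y) = 3 (factor: 19652 = 17^3 · 4). Additivity: v_p(xy) = v_p(x) + v_p(y) = 0 + 3 = 3. (Direct check: xy = 471648 = 17^3 · (96).)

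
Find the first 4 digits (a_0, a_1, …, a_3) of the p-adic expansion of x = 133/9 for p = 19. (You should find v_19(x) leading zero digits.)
(a_0, …, a_3) = (0, 5, 4, 4)

v_19(133/9) = 1, so a_0 = ... = a_0 = 0. Factor out: x = 19^1 · u with u = 7/9 a unit in ℤ_19. Expand u iteratively via a_{v+i} = u_i mod 19, u_{i+1} = (u_i − a_{v+i})/19:
  u_0 = 7/9;  a_1 = 5;  u_1 = (u_0 − 5)/19 = -2/9
  u_1 = -2/9;  a_2 = 4;  u_2 = (u_1 − 4)/19 = -2/9
  u_2 = -2/9;  a_3 = 4;  u_3 = (u_2 − 4)/19 = -2/9
Digits: (0, 5, 4, 4).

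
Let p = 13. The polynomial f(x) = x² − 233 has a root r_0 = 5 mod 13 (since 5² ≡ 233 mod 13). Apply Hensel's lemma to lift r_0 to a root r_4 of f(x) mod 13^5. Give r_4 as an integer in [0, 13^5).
r_4 = 330218 (mod 371293)

Hensel's recurrence: r_{i+1} = r_i − f(r_i)·(f′(r_i))^{-1} mod 13^{i+2}, with f′(x) = 2x. Iterate:
  r_0 = 5 (mod 13)
  r_1 = 161 (mod 169)
  r_2 = 668 (mod 2197)
  r_3 = 16047 (mod 28561)
  r_4 = 330218 (mod 371293)
Final: r_4 = 330218, and one checks f(r_4) ≡ 0 mod 13^5.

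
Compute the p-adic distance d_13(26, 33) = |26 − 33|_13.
d_13(26, 33) = 1

Step 1 — x − y = 26 − 33 = -7. Step 2 — v_13(-7) = 0 (factor: -7 = −(13^0 · 7); the sign does not affect v_p). Step 3 — |x − y|_13 = 13^{0} = 1.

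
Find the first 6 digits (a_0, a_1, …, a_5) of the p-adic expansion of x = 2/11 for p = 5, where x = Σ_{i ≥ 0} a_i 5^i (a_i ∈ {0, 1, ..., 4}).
(a_0, …, a_5) = (2, 1, 2, 0, 4, 1)

v_5(2/11) = 0 (numerator and denominator both coprime to 5), so x ∈ ℤ_5^×. Compute digits iteratively via a_i = x_i mod 5, x_{i+1} = (x_i − a_i)/5, with x_0 = x:
  x_0 = 2/11;  a_0 = 2;  x_1 = (x_0 − 2)/5 = -4/11
  x_1 = -4/11;  a_1 = 1;  x_2 = (x_1 − 1)/5 = -3/11
  x_2 = -3/11;  a_2 = 2;  x_3 = (x_2 − 2)/5 = -5/11
  x_3 = -5/11;  a_3 = 0;  x_4 = (x_3 − 0)/5 = -1/11
  x_4 = -1/11;  a_4 = 4;  x_5 = (x_4 − 4)/5 = -9/11
  x_5 = -9/11;  a_5 = 1;  x_6 = (x_5 − 1)/5 = -4/11
Digits: (2, 1, 2, 0, 4, 1).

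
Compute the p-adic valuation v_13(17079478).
v_13(17079478) = 5

v_13(n) is the largest exponent k such that 13^k divides n. Factor out: 17079478 = 13^5 · 46. (Sign doesn't affect v_p.) So v_13(17079478) = 5.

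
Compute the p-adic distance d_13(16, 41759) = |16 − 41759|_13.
d_13(16, 41759) = 1/2197

Step 1 — x − y = 16 − 41759 = -41743. Step 2 — v_13(-41743) = 3 (factor: -41743 = −(13^3 · 19); the sign does not affect v_p). Step 3 — |x − y|_13 = 13^{-3} = 1/2197.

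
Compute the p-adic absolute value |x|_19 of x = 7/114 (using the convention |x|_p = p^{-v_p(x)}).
|7/114|_19 = 19

Step 1 — compute v_19(x) by factoring powers of 19 out of the numerator and denominator: v_19(7/114) = -1. Step 2 — apply |x|_p = p^{-v_p(x)} = 19^{1} = 19.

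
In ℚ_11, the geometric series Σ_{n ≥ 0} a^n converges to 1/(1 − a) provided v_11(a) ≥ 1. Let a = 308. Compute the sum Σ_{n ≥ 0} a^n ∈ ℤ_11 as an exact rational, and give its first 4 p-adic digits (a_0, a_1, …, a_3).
Σ a^n = 1/(1 − a) = -1/307;  first 4 digits = (1, 6, 5, 1)

v_11(a) = 1 ≥ 1, so the series converges in ℤ_11 to 1/(1 − a) = 1/(1 − 308) = -1/307. Expand this rational in ℤ_11: compute digits iteratively via d_i = x_i mod 11, x_{i+1} = (x_i − d_i)/11. The first 4 digits are (1, 6, 5, 1).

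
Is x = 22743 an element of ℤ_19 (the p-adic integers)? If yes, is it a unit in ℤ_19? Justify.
x ∈ ℤ_19 but not a unit; v_19(x) = 2 > 0

ℤ_19 = {x ∈ ℚ_19 : v_19(x) ≥ 0} and ℤ_19^× = {x ∈ ℤ_19 : v_19(x) = 0}. Here v_19(22743) = v_19(num) − v_19(den) = 2; compare against these criteria.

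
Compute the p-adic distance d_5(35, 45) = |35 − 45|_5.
d_5(35, 45) = 1/5

Step 1 — x − y = 35 − 45 = -10. Step 2 — v_5(-10) = 1 (factor: -10 = −(5^1 · 2); the sign does not affect v_p). Step 3 — |x − y|_5 = 5^{-1} = 1/5.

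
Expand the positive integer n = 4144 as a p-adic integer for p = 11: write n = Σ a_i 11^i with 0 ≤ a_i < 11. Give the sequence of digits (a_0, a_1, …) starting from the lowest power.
(a_0, a_1, …) = (8, 2, 1, 3)

Repeated division by 11 gives the digits low-to-high: 4144 = 8 + 2·11^1 + 1·11^2 + 3·11^3. Digit sequence: (8, 2, 1, 3).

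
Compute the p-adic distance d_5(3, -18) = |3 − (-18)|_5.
d_5(3, -18) = 1

Step 1 — x − y = 3 − (-18) = 21. Step 2 — v_5(21) = 0 (factor: 21 = (5^0 · 21); the sign does not affect v_p). Step 3 — |x − y|_5 = 5^{0} = 1.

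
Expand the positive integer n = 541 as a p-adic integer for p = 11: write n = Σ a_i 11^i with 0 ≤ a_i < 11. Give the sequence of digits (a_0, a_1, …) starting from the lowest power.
(a_0, a_1, …) = (2, 5, 4)

Repeated division by 11 gives the digits low-to-high: 541 = 2 + 5·11^1 + 4·11^2. Digit sequence: (2, 5, 4).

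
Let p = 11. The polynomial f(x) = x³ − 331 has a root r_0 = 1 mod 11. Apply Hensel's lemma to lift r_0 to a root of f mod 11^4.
r_3 = 5314 (mod 14641)

Hensel: r_{i+1} = r_i − f(r_i)/f′(r_i) mod 11^{i+2}, where f′(x) = 3x². Iterate:
  r_0 = 1 (mod 11)
  r_1 = 111 (mod 121)
  r_2 = 1321 (mod 1331)
  r_3 = 5314 (mod 14641)
Final: r = 5314 with f(r) ≡ 0 mod 11^4.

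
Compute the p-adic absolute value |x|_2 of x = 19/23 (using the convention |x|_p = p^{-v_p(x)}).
|19/23|_2 = 1

Step 1 — compute v_2(x) by factoring powers of 2 out of the numerator and denominator: v_2(19/23) = 0. Step 2 — apply |x|_p = p^{-v_p(x)} = 2^{0} = 1.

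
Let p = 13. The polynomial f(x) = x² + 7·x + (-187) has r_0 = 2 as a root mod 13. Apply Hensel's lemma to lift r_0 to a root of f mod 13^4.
r_3 = 20789 (mod 28561)

Hensel: r_{i+1} = r_i − f(r_i)·(f′(r_i))^{-1} mod 13^{i+2}, f′(x) = 2x + 7. Iterate:
  r_0 = 2 (mod 13)
  r_1 = 2 (mod 169)
  r_2 = 1016 (mod 2197)
  r_3 = 20789 (mod 28561)
Final: r = 20789 satisfies f(r) ≡ 0 mod 13^4.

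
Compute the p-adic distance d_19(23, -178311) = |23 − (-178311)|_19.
d_19(23, -178311) = 1/6859

Step 1 — x − y = 23 − (-178311) = 178334. Step 2 — v_19(178334) = 3 (factor: 178334 = (19^3 · 26); the sign does not affect v_p). Step 3 — |x − y|_19 = 19^{-3} = 1/6859.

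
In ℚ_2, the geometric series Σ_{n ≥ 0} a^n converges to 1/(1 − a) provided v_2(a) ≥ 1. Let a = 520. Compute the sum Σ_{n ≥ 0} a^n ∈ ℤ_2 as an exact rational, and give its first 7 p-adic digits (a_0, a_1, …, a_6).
Σ a^n = 1/(1 − a) = -1/519;  first 7 digits = (1, 0, 0, 1, 0, 0, 1)

v_2(a) = 3 ≥ 1, so the series converges in ℤ_2 to 1/(1 − a) = 1/(1 − 520) = -1/519. Expand this rational in ℤ_2: compute digits iteratively via d_i = x_i mod 2, x_{i+1} = (x_i − d_i)/2. The first 7 digits are (1, 0, 0, 1, 0, 0, 1).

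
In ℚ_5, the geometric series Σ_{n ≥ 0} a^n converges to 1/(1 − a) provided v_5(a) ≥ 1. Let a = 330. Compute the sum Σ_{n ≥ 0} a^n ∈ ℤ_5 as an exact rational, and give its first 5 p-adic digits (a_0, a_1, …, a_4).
Σ a^n = 1/(1 − a) = -1/329;  first 5 digits = (1, 1, 4, 4, 4)

v_5(a) = 1 ≥ 1, so the series converges in ℤ_5 to 1/(1 − a) = 1/(1 − 330) = -1/329. Expand this rational in ℤ_5: compute digits iteratively via d_i = x_i mod 5, x_{i+1} = (x_i − d_i)/5. The first 5 digits are (1, 1, 4, 4, 4).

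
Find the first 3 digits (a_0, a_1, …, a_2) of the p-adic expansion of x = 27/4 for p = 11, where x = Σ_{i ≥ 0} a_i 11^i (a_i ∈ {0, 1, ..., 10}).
(a_0, …, a_2) = (4, 3, 8)

v_11(27/4) = 0 (numerator and denominator both coprime to 11), so x ∈ ℤ_11^×. Compute digits iteratively via a_i = x_i mod 11, x_{i+1} = (x_i − a_i)/11, with x_0 = x:
  x_0 = 27/4;  a_0 = 4;  x_1 = (x_0 − 4)/11 = 1/4
  x_1 = 1/4;  a_1 = 3;  x_2 = (x_1 − 3)/11 = -1/4
  x_2 = -1/4;  a_2 = 8;  x_3 = (x_2 − 8)/11 = -3/4
Digits: (4, 3, 8).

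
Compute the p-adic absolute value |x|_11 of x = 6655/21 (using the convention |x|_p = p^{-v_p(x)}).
|6655/21|_11 = 1/1331

Step 1 — compute v_11(x) by factoring powers of 11 out of the numerator and denominator: v_11(6655/21) = 3. Step 2 — apply |x|_p = p^{-v_p(x)} = 11^{-3} = 1/1331.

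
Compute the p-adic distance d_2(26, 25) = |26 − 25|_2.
d_2(26, 25) = 1

Step 1 — x − y = 26 − 25 = 1. Step 2 — v_2(1) = 0 (factor: 1 = (2^0 · 1); the sign does not affect v_p). Step 3 — |x − y|_2 = 2^{0} = 1.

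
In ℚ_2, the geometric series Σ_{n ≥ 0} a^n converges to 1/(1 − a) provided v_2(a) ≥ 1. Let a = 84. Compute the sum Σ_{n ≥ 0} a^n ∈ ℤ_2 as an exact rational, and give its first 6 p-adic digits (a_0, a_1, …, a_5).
Σ a^n = 1/(1 − a) = -1/83;  first 6 digits = (1, 0, 1, 0, 0, 1)

v_2(a) = 2 ≥ 1, so the series converges in ℤ_2 to 1/(1 − a) = 1/(1 − 84) = -1/83. Expand this rational in ℤ_2: compute digits iteratively via d_i = x_i mod 2, x_{i+1} = (x_i − d_i)/2. The first 6 digits are (1, 0, 1, 0, 0, 1).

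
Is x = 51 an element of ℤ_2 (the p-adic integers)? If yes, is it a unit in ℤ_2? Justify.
x ∈ ℤ_2^× (unit); v_2(x) = 0

ℤ_2 = {x ∈ ℚ_2 : v_2(x) ≥ 0} and ℤ_2^× = {x ∈ ℤ_2 : v_2(x) = 0}. Here v_2(51) = v_2(num) − v_2(den) = 0; compare against these criteria.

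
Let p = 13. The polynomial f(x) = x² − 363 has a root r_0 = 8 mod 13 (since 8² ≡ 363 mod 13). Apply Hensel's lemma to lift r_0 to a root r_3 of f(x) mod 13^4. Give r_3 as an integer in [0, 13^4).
r_3 = 22810 (mod 28561)

Hensel's recurrence: r_{i+1} = r_i − f(r_i)·(f′(r_i))^{-1} mod 13^{i+2}, with f′(x) = 2x. Iterate:
  r_0 = 8 (mod 13)
  r_1 = 164 (mod 169)
  r_2 = 840 (mod 2197)
  r_3 = 22810 (mod 28561)
Final: r_3 = 22810, and one checks f(r_3) ≡ 0 mod 13^4.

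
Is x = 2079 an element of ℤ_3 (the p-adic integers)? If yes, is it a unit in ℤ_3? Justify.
x ∈ ℤ_3 but not a unit; v_3(x) = 3 > 0

ℤ_3 = {x ∈ ℚ_3 : v_3(x) ≥ 0} and ℤ_3^× = {x ∈ ℤ_3 : v_3(x) = 0}. Here v_3(2079) = v_3(num) − v_3(den) = 3; compare against these criteria.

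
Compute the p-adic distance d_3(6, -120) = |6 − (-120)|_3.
d_3(6, -120) = 1/9

Step 1 — x − y = 6 − (-120) = 126. Step 2 — v_3(126) = 2 (factor: 126 = (3^2 · 14); the sign does not affect v_p). Step 3 — |x − y|_3 = 3^{-2} = 1/9.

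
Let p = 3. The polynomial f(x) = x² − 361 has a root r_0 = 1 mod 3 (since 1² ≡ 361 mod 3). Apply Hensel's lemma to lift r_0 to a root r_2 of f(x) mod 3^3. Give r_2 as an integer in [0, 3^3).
r_2 = 19 (mod 27)

Hensel's recurrence: r_{i+1} = r_i − f(r_i)·(f′(r_i))^{-1} mod 3^{i+2}, with f′(x) = 2x. Iterate:
  r_0 = 1 (mod 3)
  r_1 = 1 (mod 9)
  r_2 = 19 (mod 27)
Final: r_2 = 19, and one checks f(r_2) ≡ 0 mod 3^3.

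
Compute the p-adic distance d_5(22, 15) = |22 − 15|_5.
d_5(22, 15) = 1

Step 1 — x − y = 22 − 15 = 7. Step 2 — v_5(7) = 0 (factor: 7 = (5^0 · 7); the sign does not affect v_p). Step 3 — |x − y|_5 = 5^{0} = 1.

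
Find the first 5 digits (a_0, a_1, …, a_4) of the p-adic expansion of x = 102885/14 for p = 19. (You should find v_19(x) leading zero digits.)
(a_0, …, a_4) = (0, 0, 0, 16, 6)

v_19(102885/14) = 3, so a_0 = ... = a_2 = 0. Factor out: x = 19^3 · u with u = 15/14 a unit in ℤ_19. Expand u iteratively via a_{v+i} = u_i mod 19, u_{i+1} = (u_i − a_{v+i})/19:
  u_0 = 15/14;  a_3 = 16;  u_1 = (u_0 − 16)/19 = -11/14
  u_1 = -11/14;  a_4 = 6;  u_2 = (u_1 − 6)/19 = -5/14
Digits: (0, 0, 0, 16, 6).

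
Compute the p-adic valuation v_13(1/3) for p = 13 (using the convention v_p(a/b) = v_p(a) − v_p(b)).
v_13(1/3) = 0

Factor powers of 13 from the numerator and denominator of the reduced fraction: 1 = 13^0 · 1 and 3 = 13^0 · 3. Apply v_p(a/b) = v_p(a) − v_p(b): v_13(1/3) = 0 − 0 = 0.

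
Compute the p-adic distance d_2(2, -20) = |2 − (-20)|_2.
d_2(2, -20) = 1/2

Step 1 — x − y = 2 − (-20) = 22. Step 2 — v_2(22) = 1 (factor: 22 = (2^1 · 11); the sign does not affect v_p). Step 3 — |x − y|_2 = 2^{-1} = 1/2.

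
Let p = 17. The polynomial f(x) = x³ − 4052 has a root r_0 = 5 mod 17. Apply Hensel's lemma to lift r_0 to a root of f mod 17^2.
r_1 = 277 (mod 289)

Hensel: r_{i+1} = r_i − f(r_i)/f′(r_i) mod 17^{i+2}, where f′(x) = 3x². Iterate:
  r_0 = 5 (mod 17)
  r_1 = 277 (mod 289)
Final: r = 277 with f(r) ≡ 0 mod 17^2.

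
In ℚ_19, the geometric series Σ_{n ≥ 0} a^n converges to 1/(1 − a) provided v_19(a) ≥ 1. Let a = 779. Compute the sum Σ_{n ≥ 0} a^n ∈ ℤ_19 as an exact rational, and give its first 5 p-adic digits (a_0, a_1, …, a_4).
Σ a^n = 1/(1 − a) = -1/778;  first 5 digits = (1, 3, 11, 1, 8)

v_19(a) = 1 ≥ 1, so the series converges in ℤ_19 to 1/(1 − a) = 1/(1 − 779) = -1/778. Expand this rational in ℤ_19: compute digits iteratively via d_i = x_i mod 19, x_{i+1} = (x_i − d_i)/19. The first 5 digits are (1, 3, 11, 1, 8).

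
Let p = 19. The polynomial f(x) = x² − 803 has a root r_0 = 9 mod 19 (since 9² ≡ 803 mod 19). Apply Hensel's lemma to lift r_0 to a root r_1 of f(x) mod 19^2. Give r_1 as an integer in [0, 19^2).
r_1 = 9 (mod 361)

Hensel's recurrence: r_{i+1} = r_i − f(r_i)·(f′(r_i))^{-1} mod 19^{i+2}, with f′(x) = 2x. Iterate:
  r_0 = 9 (mod 19)
  r_1 = 9 (mod 361)
Final: r_1 = 9, and one checks f(r_1) ≡ 0 mod 19^2.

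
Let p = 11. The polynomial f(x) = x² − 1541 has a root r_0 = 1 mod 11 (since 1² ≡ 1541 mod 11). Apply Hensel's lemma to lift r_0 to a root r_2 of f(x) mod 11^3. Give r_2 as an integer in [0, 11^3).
r_2 = 1134 (mod 1331)

Hensel's recurrence: r_{i+1} = r_i − f(r_i)·(f′(r_i))^{-1} mod 11^{i+2}, with f′(x) = 2x. Iterate:
  r_0 = 1 (mod 11)
  r_1 = 45 (mod 121)
  r_2 = 1134 (mod 1331)
Final: r_2 = 1134, and one checks f(r_2) ≡ 0 mod 11^3.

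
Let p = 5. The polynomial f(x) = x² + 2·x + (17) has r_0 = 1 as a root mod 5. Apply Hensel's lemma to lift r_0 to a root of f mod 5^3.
r_2 = 21 (mod 125)

Hensel: r_{i+1} = r_i − f(r_i)·(f′(r_i))^{-1} mod 5^{i+2}, f′(x) = 2x + 2. Iterate:
  r_0 = 1 (mod 5)
  r_1 = 21 (mod 25)
  r_2 = 21 (mod 125)
Final: r = 21 satisfies f(r) ≡ 0 mod 5^3.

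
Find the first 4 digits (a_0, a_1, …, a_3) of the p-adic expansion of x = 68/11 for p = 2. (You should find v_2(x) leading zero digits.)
(a_0, …, a_3) = (0, 0, 1, 1)

v_2(68/11) = 2, so a_0 = ... = a_1 = 0. Factor out: x = 2^2 · u with u = 17/11 a unit in ℤ_2. Expand u iteratively via a_{v+i} = u_i mod 2, u_{i+1} = (u_i − a_{v+i})/2:
  u_0 = 17/11;  a_2 = 1;  u_1 = (u_0 − 1)/2 = 3/11
  u_1 = 3/11;  a_3 = 1;  u_2 = (u_1 − 1)/2 = -4/11
Digits: (0, 0, 1, 1).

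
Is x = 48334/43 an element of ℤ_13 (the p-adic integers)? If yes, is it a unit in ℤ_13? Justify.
x ∈ ℤ_13 but not a unit; v_13(x) = 3 > 0

ℤ_13 = {x ∈ ℚ_13 : v_13(x) ≥ 0} and ℤ_13^× = {x ∈ ℤ_13 : v_13(x) = 0}. Here v_13(48334/43) = v_13(num) − v_13(den) = 3; compare against these criteria.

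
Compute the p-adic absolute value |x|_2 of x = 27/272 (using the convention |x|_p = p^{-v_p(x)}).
|27/272|_2 = 16

Step 1 — compute v_2(x) by factoring powers of 2 out of the numerator and denominator: v_2(27/272) = -4. Step 2 — apply |x|_p = p^{-v_p(x)} = 2^{4} = 16.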